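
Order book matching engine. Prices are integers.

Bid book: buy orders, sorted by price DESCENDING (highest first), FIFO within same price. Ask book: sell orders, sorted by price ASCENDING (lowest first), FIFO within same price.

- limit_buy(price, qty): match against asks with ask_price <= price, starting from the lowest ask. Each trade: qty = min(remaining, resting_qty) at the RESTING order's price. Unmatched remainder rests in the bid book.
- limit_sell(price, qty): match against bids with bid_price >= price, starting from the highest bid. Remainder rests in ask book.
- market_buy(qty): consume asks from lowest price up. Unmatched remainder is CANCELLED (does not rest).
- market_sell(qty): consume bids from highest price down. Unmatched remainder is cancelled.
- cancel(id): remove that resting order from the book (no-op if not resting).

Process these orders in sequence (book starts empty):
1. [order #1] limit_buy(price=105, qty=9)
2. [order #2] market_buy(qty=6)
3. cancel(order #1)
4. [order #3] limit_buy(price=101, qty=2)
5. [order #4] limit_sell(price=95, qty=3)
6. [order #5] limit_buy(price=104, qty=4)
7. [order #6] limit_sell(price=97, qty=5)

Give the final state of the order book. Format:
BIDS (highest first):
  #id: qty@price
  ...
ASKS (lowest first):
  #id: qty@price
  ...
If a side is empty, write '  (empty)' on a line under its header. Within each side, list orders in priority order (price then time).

After op 1 [order #1] limit_buy(price=105, qty=9): fills=none; bids=[#1:9@105] asks=[-]
After op 2 [order #2] market_buy(qty=6): fills=none; bids=[#1:9@105] asks=[-]
After op 3 cancel(order #1): fills=none; bids=[-] asks=[-]
After op 4 [order #3] limit_buy(price=101, qty=2): fills=none; bids=[#3:2@101] asks=[-]
After op 5 [order #4] limit_sell(price=95, qty=3): fills=#3x#4:2@101; bids=[-] asks=[#4:1@95]
After op 6 [order #5] limit_buy(price=104, qty=4): fills=#5x#4:1@95; bids=[#5:3@104] asks=[-]
After op 7 [order #6] limit_sell(price=97, qty=5): fills=#5x#6:3@104; bids=[-] asks=[#6:2@97]

Answer: BIDS (highest first):
  (empty)
ASKS (lowest first):
  #6: 2@97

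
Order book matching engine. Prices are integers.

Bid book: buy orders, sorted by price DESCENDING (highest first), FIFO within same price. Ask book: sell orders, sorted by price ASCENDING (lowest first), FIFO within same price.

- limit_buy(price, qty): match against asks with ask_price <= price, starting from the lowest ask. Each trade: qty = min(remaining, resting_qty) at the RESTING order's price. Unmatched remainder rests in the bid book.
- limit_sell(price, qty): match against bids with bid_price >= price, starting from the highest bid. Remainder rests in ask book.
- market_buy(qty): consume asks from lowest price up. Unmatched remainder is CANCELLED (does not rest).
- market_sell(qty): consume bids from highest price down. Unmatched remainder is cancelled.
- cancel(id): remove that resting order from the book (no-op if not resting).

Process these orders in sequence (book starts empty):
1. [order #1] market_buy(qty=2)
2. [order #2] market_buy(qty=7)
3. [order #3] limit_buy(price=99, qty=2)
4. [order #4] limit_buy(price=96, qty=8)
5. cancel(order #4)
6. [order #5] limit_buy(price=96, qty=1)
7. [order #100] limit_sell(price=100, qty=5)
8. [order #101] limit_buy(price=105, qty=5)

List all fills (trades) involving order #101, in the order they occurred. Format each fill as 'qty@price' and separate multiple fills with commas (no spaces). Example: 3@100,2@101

After op 1 [order #1] market_buy(qty=2): fills=none; bids=[-] asks=[-]
After op 2 [order #2] market_buy(qty=7): fills=none; bids=[-] asks=[-]
After op 3 [order #3] limit_buy(price=99, qty=2): fills=none; bids=[#3:2@99] asks=[-]
After op 4 [order #4] limit_buy(price=96, qty=8): fills=none; bids=[#3:2@99 #4:8@96] asks=[-]
After op 5 cancel(order #4): fills=none; bids=[#3:2@99] asks=[-]
After op 6 [order #5] limit_buy(price=96, qty=1): fills=none; bids=[#3:2@99 #5:1@96] asks=[-]
After op 7 [order #100] limit_sell(price=100, qty=5): fills=none; bids=[#3:2@99 #5:1@96] asks=[#100:5@100]
After op 8 [order #101] limit_buy(price=105, qty=5): fills=#101x#100:5@100; bids=[#3:2@99 #5:1@96] asks=[-]

Answer: 5@100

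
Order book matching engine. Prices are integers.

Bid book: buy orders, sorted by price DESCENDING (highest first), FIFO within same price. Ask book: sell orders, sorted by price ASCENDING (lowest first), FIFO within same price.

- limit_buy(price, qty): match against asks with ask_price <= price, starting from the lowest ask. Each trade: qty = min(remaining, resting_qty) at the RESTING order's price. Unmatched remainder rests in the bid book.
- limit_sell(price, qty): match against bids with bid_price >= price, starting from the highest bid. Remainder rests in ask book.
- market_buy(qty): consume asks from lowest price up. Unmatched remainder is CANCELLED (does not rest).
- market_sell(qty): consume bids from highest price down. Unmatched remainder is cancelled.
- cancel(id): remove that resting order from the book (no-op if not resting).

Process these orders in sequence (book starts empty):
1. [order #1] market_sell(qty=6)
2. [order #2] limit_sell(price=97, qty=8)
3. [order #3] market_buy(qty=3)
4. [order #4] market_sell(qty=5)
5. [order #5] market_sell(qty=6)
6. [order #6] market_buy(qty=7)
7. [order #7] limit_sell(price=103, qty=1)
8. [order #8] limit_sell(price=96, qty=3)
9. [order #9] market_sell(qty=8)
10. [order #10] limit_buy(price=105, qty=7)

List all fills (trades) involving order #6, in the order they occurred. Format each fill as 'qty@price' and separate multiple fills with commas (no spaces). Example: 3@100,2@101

After op 1 [order #1] market_sell(qty=6): fills=none; bids=[-] asks=[-]
After op 2 [order #2] limit_sell(price=97, qty=8): fills=none; bids=[-] asks=[#2:8@97]
After op 3 [order #3] market_buy(qty=3): fills=#3x#2:3@97; bids=[-] asks=[#2:5@97]
After op 4 [order #4] market_sell(qty=5): fills=none; bids=[-] asks=[#2:5@97]
After op 5 [order #5] market_sell(qty=6): fills=none; bids=[-] asks=[#2:5@97]
After op 6 [order #6] market_buy(qty=7): fills=#6x#2:5@97; bids=[-] asks=[-]
After op 7 [order #7] limit_sell(price=103, qty=1): fills=none; bids=[-] asks=[#7:1@103]
After op 8 [order #8] limit_sell(price=96, qty=3): fills=none; bids=[-] asks=[#8:3@96 #7:1@103]
After op 9 [order #9] market_sell(qty=8): fills=none; bids=[-] asks=[#8:3@96 #7:1@103]
After op 10 [order #10] limit_buy(price=105, qty=7): fills=#10x#8:3@96 #10x#7:1@103; bids=[#10:3@105] asks=[-]

Answer: 5@97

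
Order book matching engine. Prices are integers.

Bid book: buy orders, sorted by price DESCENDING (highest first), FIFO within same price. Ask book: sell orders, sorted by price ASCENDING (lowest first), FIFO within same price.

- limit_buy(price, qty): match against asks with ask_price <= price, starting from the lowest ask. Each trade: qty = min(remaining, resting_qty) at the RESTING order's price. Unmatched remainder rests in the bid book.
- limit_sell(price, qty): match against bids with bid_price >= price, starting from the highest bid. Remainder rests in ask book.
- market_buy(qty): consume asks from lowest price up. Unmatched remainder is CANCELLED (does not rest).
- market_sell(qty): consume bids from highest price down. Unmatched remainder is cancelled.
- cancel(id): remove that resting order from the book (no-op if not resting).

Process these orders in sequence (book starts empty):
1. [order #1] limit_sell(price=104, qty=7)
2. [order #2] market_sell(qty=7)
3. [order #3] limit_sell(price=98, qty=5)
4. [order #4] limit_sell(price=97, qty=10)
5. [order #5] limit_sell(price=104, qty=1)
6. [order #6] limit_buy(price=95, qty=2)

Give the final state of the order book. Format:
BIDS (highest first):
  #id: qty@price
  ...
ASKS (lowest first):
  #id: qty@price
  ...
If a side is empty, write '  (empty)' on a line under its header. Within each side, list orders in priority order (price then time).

After op 1 [order #1] limit_sell(price=104, qty=7): fills=none; bids=[-] asks=[#1:7@104]
After op 2 [order #2] market_sell(qty=7): fills=none; bids=[-] asks=[#1:7@104]
After op 3 [order #3] limit_sell(price=98, qty=5): fills=none; bids=[-] asks=[#3:5@98 #1:7@104]
After op 4 [order #4] limit_sell(price=97, qty=10): fills=none; bids=[-] asks=[#4:10@97 #3:5@98 #1:7@104]
After op 5 [order #5] limit_sell(price=104, qty=1): fills=none; bids=[-] asks=[#4:10@97 #3:5@98 #1:7@104 #5:1@104]
After op 6 [order #6] limit_buy(price=95, qty=2): fills=none; bids=[#6:2@95] asks=[#4:10@97 #3:5@98 #1:7@104 #5:1@104]

Answer: BIDS (highest first):
  #6: 2@95
ASKS (lowest first):
  #4: 10@97
  #3: 5@98
  #1: 7@104
  #5: 1@104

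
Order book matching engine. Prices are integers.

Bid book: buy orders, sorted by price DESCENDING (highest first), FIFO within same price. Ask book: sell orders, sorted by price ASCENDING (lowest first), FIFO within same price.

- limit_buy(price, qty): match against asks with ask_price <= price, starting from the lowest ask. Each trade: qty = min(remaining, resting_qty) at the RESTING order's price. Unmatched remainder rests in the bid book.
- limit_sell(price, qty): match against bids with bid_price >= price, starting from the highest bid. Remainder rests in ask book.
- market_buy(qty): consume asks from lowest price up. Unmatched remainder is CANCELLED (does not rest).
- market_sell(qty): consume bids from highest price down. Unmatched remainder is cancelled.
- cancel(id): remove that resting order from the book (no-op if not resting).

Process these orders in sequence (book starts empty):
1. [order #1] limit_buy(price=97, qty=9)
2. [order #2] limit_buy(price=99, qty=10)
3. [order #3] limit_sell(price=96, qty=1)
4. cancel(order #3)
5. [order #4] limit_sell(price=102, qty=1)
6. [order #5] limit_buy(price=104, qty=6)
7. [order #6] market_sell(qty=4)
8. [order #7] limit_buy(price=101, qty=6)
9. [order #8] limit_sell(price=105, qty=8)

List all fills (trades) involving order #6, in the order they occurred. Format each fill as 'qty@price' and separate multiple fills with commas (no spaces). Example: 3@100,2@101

After op 1 [order #1] limit_buy(price=97, qty=9): fills=none; bids=[#1:9@97] asks=[-]
After op 2 [order #2] limit_buy(price=99, qty=10): fills=none; bids=[#2:10@99 #1:9@97] asks=[-]
After op 3 [order #3] limit_sell(price=96, qty=1): fills=#2x#3:1@99; bids=[#2:9@99 #1:9@97] asks=[-]
After op 4 cancel(order #3): fills=none; bids=[#2:9@99 #1:9@97] asks=[-]
After op 5 [order #4] limit_sell(price=102, qty=1): fills=none; bids=[#2:9@99 #1:9@97] asks=[#4:1@102]
After op 6 [order #5] limit_buy(price=104, qty=6): fills=#5x#4:1@102; bids=[#5:5@104 #2:9@99 #1:9@97] asks=[-]
After op 7 [order #6] market_sell(qty=4): fills=#5x#6:4@104; bids=[#5:1@104 #2:9@99 #1:9@97] asks=[-]
After op 8 [order #7] limit_buy(price=101, qty=6): fills=none; bids=[#5:1@104 #7:6@101 #2:9@99 #1:9@97] asks=[-]
After op 9 [order #8] limit_sell(price=105, qty=8): fills=none; bids=[#5:1@104 #7:6@101 #2:9@99 #1:9@97] asks=[#8:8@105]

Answer: 4@104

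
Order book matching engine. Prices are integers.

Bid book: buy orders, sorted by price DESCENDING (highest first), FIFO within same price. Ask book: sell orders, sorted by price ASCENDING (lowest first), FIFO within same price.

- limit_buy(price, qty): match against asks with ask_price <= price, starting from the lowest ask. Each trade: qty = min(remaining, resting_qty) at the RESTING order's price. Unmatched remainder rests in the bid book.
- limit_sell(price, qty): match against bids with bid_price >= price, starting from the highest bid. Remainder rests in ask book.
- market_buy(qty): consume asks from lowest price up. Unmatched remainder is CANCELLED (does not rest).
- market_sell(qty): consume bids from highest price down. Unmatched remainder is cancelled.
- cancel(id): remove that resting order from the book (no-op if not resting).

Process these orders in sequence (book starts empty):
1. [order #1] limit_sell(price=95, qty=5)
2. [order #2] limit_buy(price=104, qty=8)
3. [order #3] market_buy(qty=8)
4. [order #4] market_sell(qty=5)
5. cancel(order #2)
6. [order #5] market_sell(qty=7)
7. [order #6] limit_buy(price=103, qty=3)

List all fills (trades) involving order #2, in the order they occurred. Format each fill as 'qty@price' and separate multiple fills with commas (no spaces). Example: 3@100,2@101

After op 1 [order #1] limit_sell(price=95, qty=5): fills=none; bids=[-] asks=[#1:5@95]
After op 2 [order #2] limit_buy(price=104, qty=8): fills=#2x#1:5@95; bids=[#2:3@104] asks=[-]
After op 3 [order #3] market_buy(qty=8): fills=none; bids=[#2:3@104] asks=[-]
After op 4 [order #4] market_sell(qty=5): fills=#2x#4:3@104; bids=[-] asks=[-]
After op 5 cancel(order #2): fills=none; bids=[-] asks=[-]
After op 6 [order #5] market_sell(qty=7): fills=none; bids=[-] asks=[-]
After op 7 [order #6] limit_buy(price=103, qty=3): fills=none; bids=[#6:3@103] asks=[-]

Answer: 5@95,3@104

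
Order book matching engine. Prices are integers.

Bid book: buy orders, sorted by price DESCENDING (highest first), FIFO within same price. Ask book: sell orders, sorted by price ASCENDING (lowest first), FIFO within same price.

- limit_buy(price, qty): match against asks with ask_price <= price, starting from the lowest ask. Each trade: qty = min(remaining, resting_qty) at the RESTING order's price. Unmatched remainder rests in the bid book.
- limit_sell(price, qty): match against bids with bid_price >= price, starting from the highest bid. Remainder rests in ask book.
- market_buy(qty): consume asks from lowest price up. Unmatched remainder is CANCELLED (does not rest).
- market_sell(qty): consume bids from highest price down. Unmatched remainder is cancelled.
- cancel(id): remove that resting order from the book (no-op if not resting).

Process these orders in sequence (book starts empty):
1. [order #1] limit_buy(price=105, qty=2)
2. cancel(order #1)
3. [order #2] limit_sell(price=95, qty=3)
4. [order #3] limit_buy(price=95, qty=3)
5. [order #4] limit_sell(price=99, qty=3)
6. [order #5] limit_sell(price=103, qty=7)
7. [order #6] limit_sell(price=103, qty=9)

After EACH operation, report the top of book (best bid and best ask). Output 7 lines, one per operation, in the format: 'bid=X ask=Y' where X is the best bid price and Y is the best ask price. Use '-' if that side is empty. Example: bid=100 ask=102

After op 1 [order #1] limit_buy(price=105, qty=2): fills=none; bids=[#1:2@105] asks=[-]
After op 2 cancel(order #1): fills=none; bids=[-] asks=[-]
After op 3 [order #2] limit_sell(price=95, qty=3): fills=none; bids=[-] asks=[#2:3@95]
After op 4 [order #3] limit_buy(price=95, qty=3): fills=#3x#2:3@95; bids=[-] asks=[-]
After op 5 [order #4] limit_sell(price=99, qty=3): fills=none; bids=[-] asks=[#4:3@99]
After op 6 [order #5] limit_sell(price=103, qty=7): fills=none; bids=[-] asks=[#4:3@99 #5:7@103]
After op 7 [order #6] limit_sell(price=103, qty=9): fills=none; bids=[-] asks=[#4:3@99 #5:7@103 #6:9@103]

Answer: bid=105 ask=-
bid=- ask=-
bid=- ask=95
bid=- ask=-
bid=- ask=99
bid=- ask=99
bid=- ask=99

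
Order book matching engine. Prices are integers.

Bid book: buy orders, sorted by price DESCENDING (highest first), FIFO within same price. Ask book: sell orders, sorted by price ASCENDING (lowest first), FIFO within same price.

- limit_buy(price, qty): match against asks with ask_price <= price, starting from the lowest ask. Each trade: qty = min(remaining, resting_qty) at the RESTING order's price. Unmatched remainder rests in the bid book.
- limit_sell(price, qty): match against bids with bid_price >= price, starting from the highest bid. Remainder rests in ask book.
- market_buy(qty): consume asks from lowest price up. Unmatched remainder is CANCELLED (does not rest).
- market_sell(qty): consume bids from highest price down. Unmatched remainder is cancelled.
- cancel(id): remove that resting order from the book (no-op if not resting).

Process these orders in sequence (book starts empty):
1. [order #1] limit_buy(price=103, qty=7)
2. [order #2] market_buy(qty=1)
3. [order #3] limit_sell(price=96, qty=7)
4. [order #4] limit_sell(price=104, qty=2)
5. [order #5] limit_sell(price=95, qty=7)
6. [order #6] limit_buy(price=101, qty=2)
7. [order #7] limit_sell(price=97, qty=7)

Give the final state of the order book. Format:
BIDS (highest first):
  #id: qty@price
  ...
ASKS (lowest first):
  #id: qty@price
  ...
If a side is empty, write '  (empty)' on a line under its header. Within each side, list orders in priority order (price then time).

After op 1 [order #1] limit_buy(price=103, qty=7): fills=none; bids=[#1:7@103] asks=[-]
After op 2 [order #2] market_buy(qty=1): fills=none; bids=[#1:7@103] asks=[-]
After op 3 [order #3] limit_sell(price=96, qty=7): fills=#1x#3:7@103; bids=[-] asks=[-]
After op 4 [order #4] limit_sell(price=104, qty=2): fills=none; bids=[-] asks=[#4:2@104]
After op 5 [order #5] limit_sell(price=95, qty=7): fills=none; bids=[-] asks=[#5:7@95 #4:2@104]
After op 6 [order #6] limit_buy(price=101, qty=2): fills=#6x#5:2@95; bids=[-] asks=[#5:5@95 #4:2@104]
After op 7 [order #7] limit_sell(price=97, qty=7): fills=none; bids=[-] asks=[#5:5@95 #7:7@97 #4:2@104]

Answer: BIDS (highest first):
  (empty)
ASKS (lowest first):
  #5: 5@95
  #7: 7@97
  #4: 2@104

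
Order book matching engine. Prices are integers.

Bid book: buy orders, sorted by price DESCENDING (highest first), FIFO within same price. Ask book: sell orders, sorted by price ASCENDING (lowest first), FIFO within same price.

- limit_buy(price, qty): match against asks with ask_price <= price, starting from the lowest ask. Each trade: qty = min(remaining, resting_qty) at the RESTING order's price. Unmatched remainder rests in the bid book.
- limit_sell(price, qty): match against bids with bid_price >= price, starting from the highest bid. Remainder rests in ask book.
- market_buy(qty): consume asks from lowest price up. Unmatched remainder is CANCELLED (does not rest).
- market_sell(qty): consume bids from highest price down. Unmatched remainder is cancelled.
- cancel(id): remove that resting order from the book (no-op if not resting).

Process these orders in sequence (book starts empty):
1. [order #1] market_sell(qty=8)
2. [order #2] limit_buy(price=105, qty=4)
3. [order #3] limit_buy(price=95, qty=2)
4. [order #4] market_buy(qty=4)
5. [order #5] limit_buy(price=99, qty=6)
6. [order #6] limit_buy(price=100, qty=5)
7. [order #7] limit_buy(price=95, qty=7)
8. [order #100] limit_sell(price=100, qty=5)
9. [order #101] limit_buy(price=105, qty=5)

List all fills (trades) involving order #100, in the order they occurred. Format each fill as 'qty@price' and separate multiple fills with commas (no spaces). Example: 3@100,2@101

Answer: 4@105,1@100

Derivation:
After op 1 [order #1] market_sell(qty=8): fills=none; bids=[-] asks=[-]
After op 2 [order #2] limit_buy(price=105, qty=4): fills=none; bids=[#2:4@105] asks=[-]
After op 3 [order #3] limit_buy(price=95, qty=2): fills=none; bids=[#2:4@105 #3:2@95] asks=[-]
After op 4 [order #4] market_buy(qty=4): fills=none; bids=[#2:4@105 #3:2@95] asks=[-]
After op 5 [order #5] limit_buy(price=99, qty=6): fills=none; bids=[#2:4@105 #5:6@99 #3:2@95] asks=[-]
After op 6 [order #6] limit_buy(price=100, qty=5): fills=none; bids=[#2:4@105 #6:5@100 #5:6@99 #3:2@95] asks=[-]
After op 7 [order #7] limit_buy(price=95, qty=7): fills=none; bids=[#2:4@105 #6:5@100 #5:6@99 #3:2@95 #7:7@95] asks=[-]
After op 8 [order #100] limit_sell(price=100, qty=5): fills=#2x#100:4@105 #6x#100:1@100; bids=[#6:4@100 #5:6@99 #3:2@95 #7:7@95] asks=[-]
After op 9 [order #101] limit_buy(price=105, qty=5): fills=none; bids=[#101:5@105 #6:4@100 #5:6@99 #3:2@95 #7:7@95] asks=[-]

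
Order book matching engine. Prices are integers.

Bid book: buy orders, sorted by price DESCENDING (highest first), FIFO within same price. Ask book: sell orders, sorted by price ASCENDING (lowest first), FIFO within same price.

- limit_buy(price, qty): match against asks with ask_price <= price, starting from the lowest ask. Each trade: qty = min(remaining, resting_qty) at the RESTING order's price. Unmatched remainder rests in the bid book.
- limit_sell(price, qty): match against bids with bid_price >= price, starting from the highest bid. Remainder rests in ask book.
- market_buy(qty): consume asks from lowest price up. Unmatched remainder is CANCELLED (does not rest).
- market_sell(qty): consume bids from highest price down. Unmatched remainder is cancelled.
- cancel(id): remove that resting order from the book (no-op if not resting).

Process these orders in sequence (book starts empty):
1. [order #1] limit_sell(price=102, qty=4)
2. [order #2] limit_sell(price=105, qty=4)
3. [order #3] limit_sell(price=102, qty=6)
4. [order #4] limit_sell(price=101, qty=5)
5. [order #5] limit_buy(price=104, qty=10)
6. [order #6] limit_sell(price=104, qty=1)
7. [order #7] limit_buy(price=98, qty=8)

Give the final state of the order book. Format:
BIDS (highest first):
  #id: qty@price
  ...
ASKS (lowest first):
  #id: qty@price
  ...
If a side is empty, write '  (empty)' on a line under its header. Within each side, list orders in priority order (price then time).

Answer: BIDS (highest first):
  #7: 8@98
ASKS (lowest first):
  #3: 5@102
  #6: 1@104
  #2: 4@105

Derivation:
After op 1 [order #1] limit_sell(price=102, qty=4): fills=none; bids=[-] asks=[#1:4@102]
After op 2 [order #2] limit_sell(price=105, qty=4): fills=none; bids=[-] asks=[#1:4@102 #2:4@105]
After op 3 [order #3] limit_sell(price=102, qty=6): fills=none; bids=[-] asks=[#1:4@102 #3:6@102 #2:4@105]
After op 4 [order #4] limit_sell(price=101, qty=5): fills=none; bids=[-] asks=[#4:5@101 #1:4@102 #3:6@102 #2:4@105]
After op 5 [order #5] limit_buy(price=104, qty=10): fills=#5x#4:5@101 #5x#1:4@102 #5x#3:1@102; bids=[-] asks=[#3:5@102 #2:4@105]
After op 6 [order #6] limit_sell(price=104, qty=1): fills=none; bids=[-] asks=[#3:5@102 #6:1@104 #2:4@105]
After op 7 [order #7] limit_buy(price=98, qty=8): fills=none; bids=[#7:8@98] asks=[#3:5@102 #6:1@104 #2:4@105]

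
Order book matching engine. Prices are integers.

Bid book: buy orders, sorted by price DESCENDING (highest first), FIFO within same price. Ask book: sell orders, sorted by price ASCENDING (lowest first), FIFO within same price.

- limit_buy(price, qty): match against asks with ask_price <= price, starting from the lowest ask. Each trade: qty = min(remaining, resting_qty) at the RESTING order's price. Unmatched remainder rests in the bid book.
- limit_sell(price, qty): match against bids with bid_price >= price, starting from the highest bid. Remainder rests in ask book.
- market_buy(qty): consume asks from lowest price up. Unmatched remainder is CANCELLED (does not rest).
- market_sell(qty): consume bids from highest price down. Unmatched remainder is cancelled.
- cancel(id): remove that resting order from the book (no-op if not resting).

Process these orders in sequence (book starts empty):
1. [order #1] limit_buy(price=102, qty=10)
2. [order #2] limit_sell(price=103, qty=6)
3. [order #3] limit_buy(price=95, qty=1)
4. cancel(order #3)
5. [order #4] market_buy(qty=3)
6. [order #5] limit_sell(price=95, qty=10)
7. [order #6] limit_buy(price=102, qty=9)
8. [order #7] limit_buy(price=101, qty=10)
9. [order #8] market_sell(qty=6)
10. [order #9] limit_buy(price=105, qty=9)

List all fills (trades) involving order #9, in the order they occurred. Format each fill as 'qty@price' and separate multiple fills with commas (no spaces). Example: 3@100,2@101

Answer: 3@103

Derivation:
After op 1 [order #1] limit_buy(price=102, qty=10): fills=none; bids=[#1:10@102] asks=[-]
After op 2 [order #2] limit_sell(price=103, qty=6): fills=none; bids=[#1:10@102] asks=[#2:6@103]
After op 3 [order #3] limit_buy(price=95, qty=1): fills=none; bids=[#1:10@102 #3:1@95] asks=[#2:6@103]
After op 4 cancel(order #3): fills=none; bids=[#1:10@102] asks=[#2:6@103]
After op 5 [order #4] market_buy(qty=3): fills=#4x#2:3@103; bids=[#1:10@102] asks=[#2:3@103]
After op 6 [order #5] limit_sell(price=95, qty=10): fills=#1x#5:10@102; bids=[-] asks=[#2:3@103]
After op 7 [order #6] limit_buy(price=102, qty=9): fills=none; bids=[#6:9@102] asks=[#2:3@103]
After op 8 [order #7] limit_buy(price=101, qty=10): fills=none; bids=[#6:9@102 #7:10@101] asks=[#2:3@103]
After op 9 [order #8] market_sell(qty=6): fills=#6x#8:6@102; bids=[#6:3@102 #7:10@101] asks=[#2:3@103]
After op 10 [order #9] limit_buy(price=105, qty=9): fills=#9x#2:3@103; bids=[#9:6@105 #6:3@102 #7:10@101] asks=[-]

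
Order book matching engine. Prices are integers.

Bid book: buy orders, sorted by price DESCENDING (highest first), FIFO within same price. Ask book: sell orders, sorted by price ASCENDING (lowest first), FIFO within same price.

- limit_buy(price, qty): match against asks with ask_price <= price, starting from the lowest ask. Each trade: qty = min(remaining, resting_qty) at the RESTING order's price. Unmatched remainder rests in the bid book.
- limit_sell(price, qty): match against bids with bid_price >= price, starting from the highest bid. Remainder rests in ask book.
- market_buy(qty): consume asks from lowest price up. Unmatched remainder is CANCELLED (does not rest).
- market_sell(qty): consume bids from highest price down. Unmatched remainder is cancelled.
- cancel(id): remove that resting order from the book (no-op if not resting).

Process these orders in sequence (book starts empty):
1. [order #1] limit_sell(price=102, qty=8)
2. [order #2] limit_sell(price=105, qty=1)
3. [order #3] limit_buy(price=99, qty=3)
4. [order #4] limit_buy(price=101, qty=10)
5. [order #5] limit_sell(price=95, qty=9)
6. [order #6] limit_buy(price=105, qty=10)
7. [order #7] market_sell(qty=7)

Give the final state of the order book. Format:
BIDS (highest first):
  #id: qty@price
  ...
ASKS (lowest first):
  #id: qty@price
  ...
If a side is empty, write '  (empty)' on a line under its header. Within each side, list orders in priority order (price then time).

After op 1 [order #1] limit_sell(price=102, qty=8): fills=none; bids=[-] asks=[#1:8@102]
After op 2 [order #2] limit_sell(price=105, qty=1): fills=none; bids=[-] asks=[#1:8@102 #2:1@105]
After op 3 [order #3] limit_buy(price=99, qty=3): fills=none; bids=[#3:3@99] asks=[#1:8@102 #2:1@105]
After op 4 [order #4] limit_buy(price=101, qty=10): fills=none; bids=[#4:10@101 #3:3@99] asks=[#1:8@102 #2:1@105]
After op 5 [order #5] limit_sell(price=95, qty=9): fills=#4x#5:9@101; bids=[#4:1@101 #3:3@99] asks=[#1:8@102 #2:1@105]
After op 6 [order #6] limit_buy(price=105, qty=10): fills=#6x#1:8@102 #6x#2:1@105; bids=[#6:1@105 #4:1@101 #3:3@99] asks=[-]
After op 7 [order #7] market_sell(qty=7): fills=#6x#7:1@105 #4x#7:1@101 #3x#7:3@99; bids=[-] asks=[-]

Answer: BIDS (highest first):
  (empty)
ASKS (lowest first):
  (empty)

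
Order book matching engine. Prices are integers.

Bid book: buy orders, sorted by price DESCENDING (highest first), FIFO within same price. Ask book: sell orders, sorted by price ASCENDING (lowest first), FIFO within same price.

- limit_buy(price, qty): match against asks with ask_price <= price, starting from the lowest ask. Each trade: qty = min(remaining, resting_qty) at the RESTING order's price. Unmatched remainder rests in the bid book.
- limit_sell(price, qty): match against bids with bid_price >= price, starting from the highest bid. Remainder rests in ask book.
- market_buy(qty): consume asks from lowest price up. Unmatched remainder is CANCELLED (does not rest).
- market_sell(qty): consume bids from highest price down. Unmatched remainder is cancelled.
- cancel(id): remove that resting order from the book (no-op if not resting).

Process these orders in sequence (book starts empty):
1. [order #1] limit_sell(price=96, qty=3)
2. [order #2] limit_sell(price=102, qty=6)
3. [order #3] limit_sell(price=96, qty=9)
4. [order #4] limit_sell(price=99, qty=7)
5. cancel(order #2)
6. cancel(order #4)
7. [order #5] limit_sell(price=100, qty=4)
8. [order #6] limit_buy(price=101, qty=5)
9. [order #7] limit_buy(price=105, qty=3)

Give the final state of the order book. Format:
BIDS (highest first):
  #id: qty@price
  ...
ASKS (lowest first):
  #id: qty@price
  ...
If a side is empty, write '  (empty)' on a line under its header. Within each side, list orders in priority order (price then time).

After op 1 [order #1] limit_sell(price=96, qty=3): fills=none; bids=[-] asks=[#1:3@96]
After op 2 [order #2] limit_sell(price=102, qty=6): fills=none; bids=[-] asks=[#1:3@96 #2:6@102]
After op 3 [order #3] limit_sell(price=96, qty=9): fills=none; bids=[-] asks=[#1:3@96 #3:9@96 #2:6@102]
After op 4 [order #4] limit_sell(price=99, qty=7): fills=none; bids=[-] asks=[#1:3@96 #3:9@96 #4:7@99 #2:6@102]
After op 5 cancel(order #2): fills=none; bids=[-] asks=[#1:3@96 #3:9@96 #4:7@99]
After op 6 cancel(order #4): fills=none; bids=[-] asks=[#1:3@96 #3:9@96]
After op 7 [order #5] limit_sell(price=100, qty=4): fills=none; bids=[-] asks=[#1:3@96 #3:9@96 #5:4@100]
After op 8 [order #6] limit_buy(price=101, qty=5): fills=#6x#1:3@96 #6x#3:2@96; bids=[-] asks=[#3:7@96 #5:4@100]
After op 9 [order #7] limit_buy(price=105, qty=3): fills=#7x#3:3@96; bids=[-] asks=[#3:4@96 #5:4@100]

Answer: BIDS (highest first):
  (empty)
ASKS (lowest first):
  #3: 4@96
  #5: 4@100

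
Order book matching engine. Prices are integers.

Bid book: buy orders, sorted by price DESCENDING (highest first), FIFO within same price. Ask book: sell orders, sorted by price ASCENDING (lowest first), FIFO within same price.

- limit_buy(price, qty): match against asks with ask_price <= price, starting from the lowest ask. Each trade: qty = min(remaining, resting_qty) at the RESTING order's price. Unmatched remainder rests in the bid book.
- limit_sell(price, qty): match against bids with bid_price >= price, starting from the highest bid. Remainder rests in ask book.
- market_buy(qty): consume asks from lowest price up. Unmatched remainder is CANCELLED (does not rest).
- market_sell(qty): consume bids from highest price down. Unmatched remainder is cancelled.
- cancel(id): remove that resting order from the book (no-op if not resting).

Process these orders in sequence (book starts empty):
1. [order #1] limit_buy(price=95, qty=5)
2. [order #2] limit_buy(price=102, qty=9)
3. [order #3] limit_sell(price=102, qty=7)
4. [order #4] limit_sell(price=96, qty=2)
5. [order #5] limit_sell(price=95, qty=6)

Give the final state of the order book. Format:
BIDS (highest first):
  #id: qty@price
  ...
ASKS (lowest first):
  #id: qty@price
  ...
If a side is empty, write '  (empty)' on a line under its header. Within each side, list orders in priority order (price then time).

Answer: BIDS (highest first):
  (empty)
ASKS (lowest first):
  #5: 1@95

Derivation:
After op 1 [order #1] limit_buy(price=95, qty=5): fills=none; bids=[#1:5@95] asks=[-]
After op 2 [order #2] limit_buy(price=102, qty=9): fills=none; bids=[#2:9@102 #1:5@95] asks=[-]
After op 3 [order #3] limit_sell(price=102, qty=7): fills=#2x#3:7@102; bids=[#2:2@102 #1:5@95] asks=[-]
After op 4 [order #4] limit_sell(price=96, qty=2): fills=#2x#4:2@102; bids=[#1:5@95] asks=[-]
After op 5 [order #5] limit_sell(price=95, qty=6): fills=#1x#5:5@95; bids=[-] asks=[#5:1@95]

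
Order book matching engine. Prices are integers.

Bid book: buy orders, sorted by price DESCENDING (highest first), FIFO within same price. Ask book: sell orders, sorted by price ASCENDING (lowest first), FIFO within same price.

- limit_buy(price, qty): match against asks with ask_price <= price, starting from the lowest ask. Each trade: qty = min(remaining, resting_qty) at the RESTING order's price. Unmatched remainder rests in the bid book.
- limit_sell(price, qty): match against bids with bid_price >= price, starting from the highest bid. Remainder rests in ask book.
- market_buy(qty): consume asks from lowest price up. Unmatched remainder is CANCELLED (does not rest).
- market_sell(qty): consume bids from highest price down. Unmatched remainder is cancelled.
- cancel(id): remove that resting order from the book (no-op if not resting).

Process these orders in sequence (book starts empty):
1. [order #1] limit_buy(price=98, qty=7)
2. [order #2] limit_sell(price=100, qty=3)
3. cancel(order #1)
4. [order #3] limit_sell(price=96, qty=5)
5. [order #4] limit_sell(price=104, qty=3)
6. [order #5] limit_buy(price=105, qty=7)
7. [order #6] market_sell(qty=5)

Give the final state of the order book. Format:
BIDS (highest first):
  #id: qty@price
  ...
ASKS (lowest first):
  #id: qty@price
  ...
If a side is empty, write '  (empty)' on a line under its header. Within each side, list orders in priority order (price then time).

Answer: BIDS (highest first):
  (empty)
ASKS (lowest first):
  #2: 1@100
  #4: 3@104

Derivation:
After op 1 [order #1] limit_buy(price=98, qty=7): fills=none; bids=[#1:7@98] asks=[-]
After op 2 [order #2] limit_sell(price=100, qty=3): fills=none; bids=[#1:7@98] asks=[#2:3@100]
After op 3 cancel(order #1): fills=none; bids=[-] asks=[#2:3@100]
After op 4 [order #3] limit_sell(price=96, qty=5): fills=none; bids=[-] asks=[#3:5@96 #2:3@100]
After op 5 [order #4] limit_sell(price=104, qty=3): fills=none; bids=[-] asks=[#3:5@96 #2:3@100 #4:3@104]
After op 6 [order #5] limit_buy(price=105, qty=7): fills=#5x#3:5@96 #5x#2:2@100; bids=[-] asks=[#2:1@100 #4:3@104]
After op 7 [order #6] market_sell(qty=5): fills=none; bids=[-] asks=[#2:1@100 #4:3@104]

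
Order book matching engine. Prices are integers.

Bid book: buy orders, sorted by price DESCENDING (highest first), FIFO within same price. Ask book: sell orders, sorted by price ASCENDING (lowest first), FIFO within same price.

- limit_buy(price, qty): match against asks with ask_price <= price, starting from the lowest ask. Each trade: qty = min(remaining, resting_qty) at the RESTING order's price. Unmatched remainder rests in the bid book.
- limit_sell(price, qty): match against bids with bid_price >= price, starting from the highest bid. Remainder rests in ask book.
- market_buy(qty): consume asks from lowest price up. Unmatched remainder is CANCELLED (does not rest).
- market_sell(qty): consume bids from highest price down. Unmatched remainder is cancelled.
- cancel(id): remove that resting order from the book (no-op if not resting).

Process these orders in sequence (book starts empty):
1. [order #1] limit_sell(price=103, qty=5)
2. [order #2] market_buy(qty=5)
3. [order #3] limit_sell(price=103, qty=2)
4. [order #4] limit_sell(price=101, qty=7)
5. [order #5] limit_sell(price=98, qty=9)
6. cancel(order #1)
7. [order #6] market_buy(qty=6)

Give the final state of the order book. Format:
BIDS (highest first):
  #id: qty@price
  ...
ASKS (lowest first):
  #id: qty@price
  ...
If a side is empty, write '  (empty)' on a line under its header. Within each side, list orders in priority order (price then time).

Answer: BIDS (highest first):
  (empty)
ASKS (lowest first):
  #5: 3@98
  #4: 7@101
  #3: 2@103

Derivation:
After op 1 [order #1] limit_sell(price=103, qty=5): fills=none; bids=[-] asks=[#1:5@103]
After op 2 [order #2] market_buy(qty=5): fills=#2x#1:5@103; bids=[-] asks=[-]
After op 3 [order #3] limit_sell(price=103, qty=2): fills=none; bids=[-] asks=[#3:2@103]
After op 4 [order #4] limit_sell(price=101, qty=7): fills=none; bids=[-] asks=[#4:7@101 #3:2@103]
After op 5 [order #5] limit_sell(price=98, qty=9): fills=none; bids=[-] asks=[#5:9@98 #4:7@101 #3:2@103]
After op 6 cancel(order #1): fills=none; bids=[-] asks=[#5:9@98 #4:7@101 #3:2@103]
After op 7 [order #6] market_buy(qty=6): fills=#6x#5:6@98; bids=[-] asks=[#5:3@98 #4:7@101 #3:2@103]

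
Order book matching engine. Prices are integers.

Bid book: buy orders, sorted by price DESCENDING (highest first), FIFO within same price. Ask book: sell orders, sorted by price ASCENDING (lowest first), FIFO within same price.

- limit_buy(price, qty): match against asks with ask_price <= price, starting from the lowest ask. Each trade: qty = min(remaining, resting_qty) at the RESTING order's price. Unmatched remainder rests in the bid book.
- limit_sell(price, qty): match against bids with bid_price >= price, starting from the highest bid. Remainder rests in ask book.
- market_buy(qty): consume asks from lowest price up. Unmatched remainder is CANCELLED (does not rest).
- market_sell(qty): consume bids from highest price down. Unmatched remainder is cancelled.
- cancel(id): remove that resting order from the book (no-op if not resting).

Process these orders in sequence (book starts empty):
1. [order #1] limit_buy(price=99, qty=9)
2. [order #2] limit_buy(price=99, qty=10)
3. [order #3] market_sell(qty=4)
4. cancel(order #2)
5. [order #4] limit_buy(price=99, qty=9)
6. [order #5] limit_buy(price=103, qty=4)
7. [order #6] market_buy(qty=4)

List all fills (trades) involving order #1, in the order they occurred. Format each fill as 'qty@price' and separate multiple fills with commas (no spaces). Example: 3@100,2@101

After op 1 [order #1] limit_buy(price=99, qty=9): fills=none; bids=[#1:9@99] asks=[-]
After op 2 [order #2] limit_buy(price=99, qty=10): fills=none; bids=[#1:9@99 #2:10@99] asks=[-]
After op 3 [order #3] market_sell(qty=4): fills=#1x#3:4@99; bids=[#1:5@99 #2:10@99] asks=[-]
After op 4 cancel(order #2): fills=none; bids=[#1:5@99] asks=[-]
After op 5 [order #4] limit_buy(price=99, qty=9): fills=none; bids=[#1:5@99 #4:9@99] asks=[-]
After op 6 [order #5] limit_buy(price=103, qty=4): fills=none; bids=[#5:4@103 #1:5@99 #4:9@99] asks=[-]
After op 7 [order #6] market_buy(qty=4): fills=none; bids=[#5:4@103 #1:5@99 #4:9@99] asks=[-]

Answer: 4@99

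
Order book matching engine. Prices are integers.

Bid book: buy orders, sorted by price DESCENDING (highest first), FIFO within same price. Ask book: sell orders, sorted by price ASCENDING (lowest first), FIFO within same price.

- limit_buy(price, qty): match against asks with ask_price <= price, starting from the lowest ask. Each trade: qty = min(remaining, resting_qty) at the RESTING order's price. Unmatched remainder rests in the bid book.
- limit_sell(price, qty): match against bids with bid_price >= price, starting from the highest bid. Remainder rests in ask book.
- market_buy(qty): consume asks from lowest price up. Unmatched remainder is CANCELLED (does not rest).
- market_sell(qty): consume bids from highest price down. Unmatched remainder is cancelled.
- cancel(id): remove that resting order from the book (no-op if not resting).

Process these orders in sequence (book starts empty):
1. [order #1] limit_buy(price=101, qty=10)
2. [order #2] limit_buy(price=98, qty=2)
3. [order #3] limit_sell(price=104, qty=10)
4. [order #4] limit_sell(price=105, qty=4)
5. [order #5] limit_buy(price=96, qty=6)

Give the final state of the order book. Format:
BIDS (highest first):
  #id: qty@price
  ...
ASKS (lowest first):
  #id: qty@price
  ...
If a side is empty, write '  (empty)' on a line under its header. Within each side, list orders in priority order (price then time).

After op 1 [order #1] limit_buy(price=101, qty=10): fills=none; bids=[#1:10@101] asks=[-]
After op 2 [order #2] limit_buy(price=98, qty=2): fills=none; bids=[#1:10@101 #2:2@98] asks=[-]
After op 3 [order #3] limit_sell(price=104, qty=10): fills=none; bids=[#1:10@101 #2:2@98] asks=[#3:10@104]
After op 4 [order #4] limit_sell(price=105, qty=4): fills=none; bids=[#1:10@101 #2:2@98] asks=[#3:10@104 #4:4@105]
After op 5 [order #5] limit_buy(price=96, qty=6): fills=none; bids=[#1:10@101 #2:2@98 #5:6@96] asks=[#3:10@104 #4:4@105]

Answer: BIDS (highest first):
  #1: 10@101
  #2: 2@98
  #5: 6@96
ASKS (lowest first):
  #3: 10@104
  #4: 4@105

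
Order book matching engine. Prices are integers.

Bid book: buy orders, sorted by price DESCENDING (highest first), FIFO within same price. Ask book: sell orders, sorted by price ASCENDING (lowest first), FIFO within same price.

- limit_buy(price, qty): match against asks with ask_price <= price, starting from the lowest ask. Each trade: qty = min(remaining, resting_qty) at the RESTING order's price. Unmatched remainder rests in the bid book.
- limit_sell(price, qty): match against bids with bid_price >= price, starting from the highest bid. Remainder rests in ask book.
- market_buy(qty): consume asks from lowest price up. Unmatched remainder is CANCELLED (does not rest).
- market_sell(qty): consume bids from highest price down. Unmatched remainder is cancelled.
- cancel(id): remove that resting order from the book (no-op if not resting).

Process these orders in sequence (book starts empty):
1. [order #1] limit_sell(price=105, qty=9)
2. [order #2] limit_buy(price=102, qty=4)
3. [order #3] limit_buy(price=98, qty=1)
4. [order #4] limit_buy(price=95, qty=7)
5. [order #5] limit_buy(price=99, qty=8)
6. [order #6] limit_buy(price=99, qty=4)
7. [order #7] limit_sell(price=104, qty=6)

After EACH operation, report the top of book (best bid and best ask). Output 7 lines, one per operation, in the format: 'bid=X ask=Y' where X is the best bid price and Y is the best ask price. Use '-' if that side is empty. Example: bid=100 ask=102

Answer: bid=- ask=105
bid=102 ask=105
bid=102 ask=105
bid=102 ask=105
bid=102 ask=105
bid=102 ask=105
bid=102 ask=104

Derivation:
After op 1 [order #1] limit_sell(price=105, qty=9): fills=none; bids=[-] asks=[#1:9@105]
After op 2 [order #2] limit_buy(price=102, qty=4): fills=none; bids=[#2:4@102] asks=[#1:9@105]
After op 3 [order #3] limit_buy(price=98, qty=1): fills=none; bids=[#2:4@102 #3:1@98] asks=[#1:9@105]
After op 4 [order #4] limit_buy(price=95, qty=7): fills=none; bids=[#2:4@102 #3:1@98 #4:7@95] asks=[#1:9@105]
After op 5 [order #5] limit_buy(price=99, qty=8): fills=none; bids=[#2:4@102 #5:8@99 #3:1@98 #4:7@95] asks=[#1:9@105]
After op 6 [order #6] limit_buy(price=99, qty=4): fills=none; bids=[#2:4@102 #5:8@99 #6:4@99 #3:1@98 #4:7@95] asks=[#1:9@105]
After op 7 [order #7] limit_sell(price=104, qty=6): fills=none; bids=[#2:4@102 #5:8@99 #6:4@99 #3:1@98 #4:7@95] asks=[#7:6@104 #1:9@105]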